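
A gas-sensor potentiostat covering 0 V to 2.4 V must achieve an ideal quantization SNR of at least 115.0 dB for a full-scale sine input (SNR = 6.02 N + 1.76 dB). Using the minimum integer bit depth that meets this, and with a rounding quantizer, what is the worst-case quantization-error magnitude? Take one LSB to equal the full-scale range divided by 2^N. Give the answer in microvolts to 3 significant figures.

Span = 2.4 V.
6.02 N + 1.76 ≥ 115.0 gives N ≥ 18.811, so the minimum integer is 19.
One LSB is 2.4 V / 524288 = 4.5776 µV.
|e|_max = LSB/2 = 2.29 µV.

2.29 µV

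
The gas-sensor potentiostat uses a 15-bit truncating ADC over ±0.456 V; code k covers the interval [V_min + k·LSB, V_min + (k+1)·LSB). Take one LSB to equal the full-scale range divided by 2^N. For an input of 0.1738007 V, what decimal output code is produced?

Range = 0.456 − (-0.456) = 0.912 V. LSB = 0.912 V / 2^15 ≈ 27.83 µV.
(V_in − V_min) × 2^15/range = (0.1738007 − (-0.456)) × 32768/0.912 = 22628.629.
Floor → code = 22628.

22628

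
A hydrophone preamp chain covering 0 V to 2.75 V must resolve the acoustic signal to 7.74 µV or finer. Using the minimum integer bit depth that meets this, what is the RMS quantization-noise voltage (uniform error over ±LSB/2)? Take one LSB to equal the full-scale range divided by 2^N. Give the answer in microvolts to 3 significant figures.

1.51 µV

Span = 2.75 V.
2.75 V / 7.74 µV = 355300. Since 2^18 = 262144 and 2^19 = 524288, N = 19.
LSB = 2.75 V / 2^19 = 5.2452 µV.
σ_q = LSB/√12 = 5.2452 µV/3.4641 = 1.51 µV.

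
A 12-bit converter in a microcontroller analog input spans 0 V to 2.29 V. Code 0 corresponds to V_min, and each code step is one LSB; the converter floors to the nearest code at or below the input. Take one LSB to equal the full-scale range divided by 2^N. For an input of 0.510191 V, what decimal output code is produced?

Range is 2.29 V. LSB = 2.29 V / 2^12 ≈ 0.5591 mV.
(V_in − V_min) × 2^12/range = (0.510191 − (0)) × 4096/2.29 = 912.551.
Floor → code = 912.

912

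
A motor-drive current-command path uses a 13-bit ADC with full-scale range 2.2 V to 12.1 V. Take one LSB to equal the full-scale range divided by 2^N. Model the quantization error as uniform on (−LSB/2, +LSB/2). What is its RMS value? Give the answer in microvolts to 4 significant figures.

Range = 12.1 − (2.2) = 9.9 V.
LSB = 9.9 V ÷ 2^13 = 9.9/8192 V = 1.20850 mV.
σ_q = LSB/√12 = 1.20850 mV/3.4641 = 348.9 µV.

348.9 µV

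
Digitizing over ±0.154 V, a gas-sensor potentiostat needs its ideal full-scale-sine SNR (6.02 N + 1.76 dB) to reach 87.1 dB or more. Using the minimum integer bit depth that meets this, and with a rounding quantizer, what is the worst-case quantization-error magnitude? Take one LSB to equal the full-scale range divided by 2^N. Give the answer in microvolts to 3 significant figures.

Range = 0.154 − (-0.154) = 0.308 V.
Solving 6.02 N ≥ 87.1 − 1.76: N ≥ 14.176. Round up → N = 15.
One LSB is 0.308 V / 32768 = 9.3994 µV.
|e|_max = LSB/2 = 4.70 µV.

4.70 µV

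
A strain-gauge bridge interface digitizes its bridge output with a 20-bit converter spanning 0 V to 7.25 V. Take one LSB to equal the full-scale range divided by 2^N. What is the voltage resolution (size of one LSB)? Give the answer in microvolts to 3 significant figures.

V_FS = 7.25 V.
2^20 = 1048576 levels.
LSB = 7.25 V ÷ 2^20 = 7.25/1048576 V = 6.91 µV.

6.91 µV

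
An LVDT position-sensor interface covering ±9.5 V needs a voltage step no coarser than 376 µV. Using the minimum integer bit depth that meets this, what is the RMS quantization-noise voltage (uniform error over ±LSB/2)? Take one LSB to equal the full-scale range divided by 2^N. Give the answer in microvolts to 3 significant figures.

83.7 µV

Full-scale range = 9.5 V − (-9.5 V) = 19 V.
Required number of levels: 19/376 µV = 50532; smallest N with 2^N ≥ that is 16.
One LSB is 19 V / 65536 = 289.92 µV.
σ_q = LSB/√12 = 289.92 µV/3.4641 = 83.7 µV.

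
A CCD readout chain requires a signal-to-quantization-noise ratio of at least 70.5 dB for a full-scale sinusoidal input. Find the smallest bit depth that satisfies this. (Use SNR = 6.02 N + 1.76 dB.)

Solving 6.02 N ≥ 70.5 − 1.76: N ≥ 11.419. Round up → N = 12.

12 bits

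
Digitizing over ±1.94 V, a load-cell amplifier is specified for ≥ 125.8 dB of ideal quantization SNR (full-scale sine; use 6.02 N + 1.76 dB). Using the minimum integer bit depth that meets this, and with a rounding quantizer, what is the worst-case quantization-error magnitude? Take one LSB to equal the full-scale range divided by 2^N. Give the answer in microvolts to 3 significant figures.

0.925 µV

Full-scale range = 1.94 V − (-1.94 V) = 3.88 V.
6.02 N + 1.76 ≥ 125.8 gives N ≥ 20.605, so the minimum integer is 21.
One LSB is 3.88 V / 2097152 = 1.8501 µV.
Half an LSB is 0.925 µV.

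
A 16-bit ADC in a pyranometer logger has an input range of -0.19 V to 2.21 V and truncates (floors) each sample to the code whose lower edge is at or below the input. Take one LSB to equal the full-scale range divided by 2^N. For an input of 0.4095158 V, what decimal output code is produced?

Range = 2.21 − (-0.19) = 2.4 V. LSB = 2.4 V / 2^16 ≈ 36.62 µV.
(V_in − V_min) × 2^16/range = (0.4095158 − (-0.19)) × 65536/2.4 = 16370.778.
Floor → code = 16370.

16370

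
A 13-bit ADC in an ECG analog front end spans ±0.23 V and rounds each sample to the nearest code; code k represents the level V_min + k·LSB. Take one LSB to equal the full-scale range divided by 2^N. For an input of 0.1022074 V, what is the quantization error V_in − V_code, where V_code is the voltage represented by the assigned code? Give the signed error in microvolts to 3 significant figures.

+10.1 µV

Span: 0.23 V − (-0.23 V) = 0.46 V. LSB = 0.46 V / 2^13 ≈ 56.15 µV.
(V_in − V_min)/LSB = (0.1022074 − (-0.23)) × 8192/0.46 = 5916.1805 → nearest code k = 5916.
V_code = V_min + k × range/2^13 = -0.23 + 5916 × 0.46/8192 = 0.1021972656 V.
V_in − V_code = 0.1022074 − (0.1021972656) = +10.1 µV.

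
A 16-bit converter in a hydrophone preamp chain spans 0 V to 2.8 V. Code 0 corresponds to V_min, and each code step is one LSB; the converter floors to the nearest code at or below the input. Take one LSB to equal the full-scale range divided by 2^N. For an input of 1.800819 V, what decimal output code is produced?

Span = 2.8 V. LSB = 2.8 V / 2^16 ≈ 42.72 µV.
V_in − V_min = 1.800819 − (0) = 1.800819 V.
Divide by LSB: 1.800819 × 65536/2.8 = 42149.4550.
Truncating gives code 42149.

42149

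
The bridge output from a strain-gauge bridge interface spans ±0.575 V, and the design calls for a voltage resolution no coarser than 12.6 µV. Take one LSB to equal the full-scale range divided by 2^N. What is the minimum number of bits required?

17 bits

The full-scale span is 0.575 − (-0.575) = 1.15 V.
Required number of levels: 1.15/12.6 µV = 91270; smallest N with 2^N ≥ that is 17.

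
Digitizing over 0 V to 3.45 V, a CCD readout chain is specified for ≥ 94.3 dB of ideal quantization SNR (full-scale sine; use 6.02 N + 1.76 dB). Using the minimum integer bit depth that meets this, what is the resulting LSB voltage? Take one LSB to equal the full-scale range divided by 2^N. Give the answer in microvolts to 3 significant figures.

52.6 µV

V_FS = 3.45 V.
Solving 6.02 N ≥ 94.3 − 1.76: N ≥ 15.372. Round up → N = 16.
LSB = 3.45 V / 2^16 = 52.6 µV.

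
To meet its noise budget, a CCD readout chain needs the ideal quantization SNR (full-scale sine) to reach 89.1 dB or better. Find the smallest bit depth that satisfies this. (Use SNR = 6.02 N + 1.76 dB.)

N ≥ (89.1 − 1.76)/6.02 = 14.508 → N_min = 15.

15 bits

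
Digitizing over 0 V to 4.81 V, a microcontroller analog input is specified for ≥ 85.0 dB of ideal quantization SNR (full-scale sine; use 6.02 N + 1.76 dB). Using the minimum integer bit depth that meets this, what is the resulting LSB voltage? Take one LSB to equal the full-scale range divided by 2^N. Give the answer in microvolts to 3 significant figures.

V_FS = 4.81 V.
N ≥ (85.0 − 1.76)/6.02 = 13.827 → N_min = 14.
One LSB is 4.81 V / 16384 = 294 µV.

294 µV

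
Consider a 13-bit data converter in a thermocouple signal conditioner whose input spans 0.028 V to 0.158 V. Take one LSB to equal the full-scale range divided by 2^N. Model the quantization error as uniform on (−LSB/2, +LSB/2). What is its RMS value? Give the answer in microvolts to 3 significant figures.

4.58 µV

Range = 0.158 − (0.028) = 0.13 V.
Step size = 0.13/8192 V = 15.869 µV.
For a uniform distribution on [−LSB/2, +LSB/2], V_rms = LSB/√12 = 15.869 µV/3.4641 = 4.58 µV.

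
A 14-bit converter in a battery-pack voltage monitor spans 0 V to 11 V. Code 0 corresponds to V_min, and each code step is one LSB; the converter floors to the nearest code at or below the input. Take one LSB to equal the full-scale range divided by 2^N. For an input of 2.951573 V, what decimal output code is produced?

V_FS = 11 V. LSB = 11 V / 2^14 ≈ 0.6714 mV.
code = ⌊(V_in − V_min)/LSB⌋ = ⌊(V_in − V_min) × 2^14 / range⌋
     = ⌊(2.951573 − (0)) × 16384 / 11⌋ = ⌊2.951573 × 16384/11⌋
     = ⌊4396.234⌋ = 4396.

4396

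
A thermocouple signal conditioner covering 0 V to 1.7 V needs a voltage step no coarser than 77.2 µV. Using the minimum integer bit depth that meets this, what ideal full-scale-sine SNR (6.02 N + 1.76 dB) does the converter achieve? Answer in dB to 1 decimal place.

92.1 dB

Span = 1.7 V.
Required number of levels: 1.7/77.2 µV = 22021; smallest N with 2^N ≥ that is 15.
SNR = 6.02 × 15 + 1.76 = 92.06 dB.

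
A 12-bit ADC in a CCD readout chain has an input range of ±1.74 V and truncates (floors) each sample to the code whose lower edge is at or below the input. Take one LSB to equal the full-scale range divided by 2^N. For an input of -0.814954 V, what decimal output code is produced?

1088

Span: 1.74 V − (-1.74 V) = 3.48 V. LSB = 3.48 V / 2^12 ≈ 0.8496 mV.
code = ⌊(V_in − V_min)/LSB⌋ = ⌊(V_in − V_min) × 2^12 / range⌋
     = ⌊(-0.814954 − (-1.74)) × 4096 / 3.48⌋ = ⌊0.925046 × 4096/3.48⌋
     = ⌊1088.790⌋ = 1088.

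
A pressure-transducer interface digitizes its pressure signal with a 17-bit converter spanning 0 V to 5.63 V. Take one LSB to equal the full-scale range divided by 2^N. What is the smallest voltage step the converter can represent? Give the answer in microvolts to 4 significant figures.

42.95 µV

Span = 5.63 V.
Number of codes = 2^17 = 131072.
LSB = 5.63 V ÷ 2^17 = 5.63/131072 V = 42.95 µV.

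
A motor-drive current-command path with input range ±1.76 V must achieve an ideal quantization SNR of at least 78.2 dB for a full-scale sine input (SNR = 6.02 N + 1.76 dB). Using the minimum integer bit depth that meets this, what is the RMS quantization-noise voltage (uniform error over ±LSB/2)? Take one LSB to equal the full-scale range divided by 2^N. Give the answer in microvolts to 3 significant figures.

124 µV

The full-scale span is 1.76 − (-1.76) = 3.52 V.
N ≥ (78.2 − 1.76)/6.02 = 12.698 → N_min = 13.
One LSB is 3.52 V / 8192 = 429.69 µV.
V_rms = LSB/√12 = 124 µV.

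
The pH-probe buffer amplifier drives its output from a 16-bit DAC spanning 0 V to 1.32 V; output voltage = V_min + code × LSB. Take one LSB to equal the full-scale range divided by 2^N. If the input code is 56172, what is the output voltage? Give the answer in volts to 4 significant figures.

1.131 V

Full-scale range = 1.32 V. LSB = 1.32 V / 2^16.
Output = V_min + (56172/65536) × range = 0 + 0.857117 × 1.32 V
      = 0 + 1.13139 = 1.13139 V.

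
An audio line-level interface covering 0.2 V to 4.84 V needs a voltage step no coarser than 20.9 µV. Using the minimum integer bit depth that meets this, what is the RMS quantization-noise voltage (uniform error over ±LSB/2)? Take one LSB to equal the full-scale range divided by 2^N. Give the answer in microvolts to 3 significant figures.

5.11 µV

Range = 4.84 − (0.2) = 4.64 V.
Levels needed ≥ 4.64/20.9 µV = 222000. 2^18 = 262144 suffices, so N_min = 18.
LSB = 4.64 V ÷ 2^18 = 4.64/262144 V = 17.700 µV.
RMS noise = LSB/√12 = 5.11 µV.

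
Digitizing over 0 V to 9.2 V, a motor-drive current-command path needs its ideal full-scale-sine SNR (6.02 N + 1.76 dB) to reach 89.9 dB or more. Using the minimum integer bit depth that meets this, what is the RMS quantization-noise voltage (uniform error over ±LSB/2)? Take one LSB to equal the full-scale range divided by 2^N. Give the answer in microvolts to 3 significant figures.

Range is 9.2 V.
Required N = ⌈(89.9 − 1.76)/6.02⌉ = ⌈14.641⌉ = 15.
One LSB is 9.2 V / 32768 = 280.76 µV.
V_rms = LSB/√12 = 81.0 µV.

81.0 µV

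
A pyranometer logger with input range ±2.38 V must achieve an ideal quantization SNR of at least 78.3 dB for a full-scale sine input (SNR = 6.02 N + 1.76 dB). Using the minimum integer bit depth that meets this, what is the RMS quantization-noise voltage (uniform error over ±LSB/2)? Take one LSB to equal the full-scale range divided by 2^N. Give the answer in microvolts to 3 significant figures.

Range = 2.38 − (-2.38) = 4.76 V.
Solving 6.02 N ≥ 78.3 − 1.76: N ≥ 12.714. Round up → N = 13.
One LSB is 4.76 V / 8192 = 0.58105 mV.
RMS noise = LSB/√12 = 168 µV.

168 µV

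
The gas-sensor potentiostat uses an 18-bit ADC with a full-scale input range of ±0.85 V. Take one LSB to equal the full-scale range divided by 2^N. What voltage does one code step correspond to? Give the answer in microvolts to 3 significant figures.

6.48 µV

Full-scale range = 0.85 V − (-0.85 V) = 1.7 V.
There are 2^18 = 262144 steps.
One LSB is 1.7 V / 262144 = 6.48 µV.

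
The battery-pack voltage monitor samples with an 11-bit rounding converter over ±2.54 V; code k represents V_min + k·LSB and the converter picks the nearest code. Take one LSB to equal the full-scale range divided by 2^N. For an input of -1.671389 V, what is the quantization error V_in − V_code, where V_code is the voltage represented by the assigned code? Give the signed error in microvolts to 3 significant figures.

+447 µV

The full-scale span is 2.54 − (-2.54) = 5.08 V. LSB = 5.08 V / 2^11 ≈ 2.480 mV.
(V_in − V_min)/LSB = (-1.671389 − (-2.54)) × 2048/5.08 = 350.1802 → nearest code k = 350.
V_code = -2.54 + (350/2048) × 5.08 = -1.671835938 V.
e = -1.671389 − (-1.671835938) = +447 µV.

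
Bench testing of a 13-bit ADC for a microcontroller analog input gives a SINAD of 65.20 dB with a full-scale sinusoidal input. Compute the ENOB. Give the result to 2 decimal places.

10.54 bits

Inverting SNR = 6.02 N + 1.76: N_eff = (65.20 − 1.76)/6.02 = 10.5382.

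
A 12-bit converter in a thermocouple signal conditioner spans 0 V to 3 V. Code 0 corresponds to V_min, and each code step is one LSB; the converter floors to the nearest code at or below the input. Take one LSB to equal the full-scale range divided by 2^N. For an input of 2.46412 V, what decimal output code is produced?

V_FS = 3 V. LSB = 3 V / 2^12 ≈ 0.7324 mV.
V_in − V_min = 2.46412 − (0) = 2.46412 V.
Divide by LSB: 2.46412 × 4096/3 = 3364.3452.
Truncating gives code 3364.

3364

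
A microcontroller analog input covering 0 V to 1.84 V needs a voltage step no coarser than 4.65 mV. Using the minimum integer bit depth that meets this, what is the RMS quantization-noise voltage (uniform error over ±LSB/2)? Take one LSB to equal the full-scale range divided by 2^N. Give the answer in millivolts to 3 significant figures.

Full-scale range = 1.84 V.
Required number of levels: 1.84/4.65 mV = 395.70; smallest N with 2^N ≥ that is 9.
One LSB is 1.84 V / 512 = 3.5938 mV.
RMS noise = LSB/√12 = 1.04 mV.

1.04 mV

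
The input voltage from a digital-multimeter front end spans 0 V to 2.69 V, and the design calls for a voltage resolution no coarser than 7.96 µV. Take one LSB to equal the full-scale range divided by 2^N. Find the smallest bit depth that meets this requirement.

19 bits

V_FS = 2.69 V.
2.69 V / 7.96 µV = 337900. Since 2^18 = 262144 and 2^19 = 524288, N = 19.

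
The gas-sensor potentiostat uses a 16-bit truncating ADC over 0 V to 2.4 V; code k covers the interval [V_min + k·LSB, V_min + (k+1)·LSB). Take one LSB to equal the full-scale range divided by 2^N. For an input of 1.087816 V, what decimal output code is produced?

Range is 2.4 V. LSB = 2.4 V / 2^16 ≈ 36.62 µV.
V_in − V_min = 1.087816 − (0) = 1.087816 V.
Divide by LSB: 1.087816 × 65536/2.4 = 29704.6289.
Truncating gives code 29704.

29704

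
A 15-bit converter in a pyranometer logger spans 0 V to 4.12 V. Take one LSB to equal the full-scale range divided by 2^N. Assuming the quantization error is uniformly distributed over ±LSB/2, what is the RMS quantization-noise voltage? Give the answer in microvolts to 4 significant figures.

36.30 µV

Full-scale range = 4.12 V.
LSB = 4.12 V / 2^15 = 125.732 µV.
V_rms = LSB/√12 = 125.732 µV / √12 = 36.30 µV.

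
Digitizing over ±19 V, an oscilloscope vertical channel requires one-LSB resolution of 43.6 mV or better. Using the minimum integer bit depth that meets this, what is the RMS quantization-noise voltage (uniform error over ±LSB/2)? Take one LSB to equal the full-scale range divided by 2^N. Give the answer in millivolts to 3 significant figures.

Full-scale range = 19 V − (-19 V) = 38 V.
Need 2^N ≥ 38 V / 43.6 mV = 871.6 → N_min = 10.
Step size = 38/1024 V = 37.109 mV.
σ_q = LSB/√12 = 37.109 mV/3.4641 = 10.7 mV.

10.7 mV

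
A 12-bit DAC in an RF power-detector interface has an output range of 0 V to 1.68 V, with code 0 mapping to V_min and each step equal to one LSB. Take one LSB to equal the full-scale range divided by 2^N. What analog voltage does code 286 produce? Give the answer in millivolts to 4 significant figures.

Full-scale range = 1.68 V. LSB = 1.68 V / 2^12.
V_out = 0 + 286 × (1.68/4096) V
      = 0 + 0.117305 = 0.117305 V.

117.3 mV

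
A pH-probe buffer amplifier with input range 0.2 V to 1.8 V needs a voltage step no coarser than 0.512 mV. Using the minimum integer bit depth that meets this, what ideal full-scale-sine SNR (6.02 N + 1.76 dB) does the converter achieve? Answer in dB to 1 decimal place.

The full-scale span is 1.8 − (0.2) = 1.6 V.
Need 2^N ≥ 1.6 V / 0.512 mV = 3125 → N_min = 12.
SNR = 6.02 × 12 + 1.76 = 74.00 dB.

74.0 dB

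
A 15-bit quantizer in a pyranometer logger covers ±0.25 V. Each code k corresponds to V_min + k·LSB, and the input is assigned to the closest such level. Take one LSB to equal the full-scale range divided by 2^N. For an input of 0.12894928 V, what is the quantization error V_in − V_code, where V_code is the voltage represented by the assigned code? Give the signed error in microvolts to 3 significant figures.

−2.75 µV

Span: 0.25 V − (-0.25 V) = 0.5 V. LSB = 0.5 V / 2^15 ≈ 15.26 µV.
(V_in − V_min)/LSB = (0.12894928 − (-0.25)) × 32768/0.5 = 24834.8200 → nearest code k = 24835.
V_code = -0.25 + (24835/32768) × 0.5 = 0.12895202637 V.
Error = V_in − V_code = 0.12894928 − (0.12895202637) = −2.75 µV.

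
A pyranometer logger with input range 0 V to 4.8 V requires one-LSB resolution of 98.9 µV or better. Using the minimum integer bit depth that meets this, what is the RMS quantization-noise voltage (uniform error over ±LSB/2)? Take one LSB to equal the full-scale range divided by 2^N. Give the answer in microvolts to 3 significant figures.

21.1 µV

Span = 4.8 V.
Required number of levels: 4.8/98.9 µV = 48534; smallest N with 2^N ≥ that is 16.
Step size = 4.8/65536 V = 73.242 µV.
σ_q = LSB/√12 = 73.242 µV/3.4641 = 21.1 µV.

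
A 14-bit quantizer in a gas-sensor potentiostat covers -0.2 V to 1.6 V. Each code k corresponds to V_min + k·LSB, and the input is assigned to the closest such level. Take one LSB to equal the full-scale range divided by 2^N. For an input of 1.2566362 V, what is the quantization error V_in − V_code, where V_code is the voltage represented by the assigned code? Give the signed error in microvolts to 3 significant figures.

−41.0 µV

Full-scale range = 1.6 V − (-0.2 V) = 1.8 V. LSB = 1.8 V / 2^14 ≈ 109.9 µV.
Position in LSBs: (1.2566362 − (-0.2)) × 16384/1.8 = 13258.6264; rounding gives k = 13259.
Reconstructed level: -0.2 + 13259 × 1.8/16384 V = 1.2566772461 V.
V_in − V_code = 1.2566362 − (1.2566772461) = −41.0 µV.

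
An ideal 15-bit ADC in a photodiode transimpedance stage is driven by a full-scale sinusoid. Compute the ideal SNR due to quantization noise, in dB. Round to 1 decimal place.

For an ideal N-bit converter with full-scale sine input, SNR = 6.02 N + 1.76 dB. SNR = 6.02 × 15 + 1.76 = 90.30 + 1.76 = 92.06 dB.

92.1 dB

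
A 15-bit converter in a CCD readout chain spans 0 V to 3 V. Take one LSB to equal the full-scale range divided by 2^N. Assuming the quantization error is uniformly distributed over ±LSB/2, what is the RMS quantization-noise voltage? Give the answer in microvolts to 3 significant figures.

Range is 3 V.
One LSB is 3 V / 32768 = 91.553 µV.
σ_q = LSB/√12 = 91.553 µV/3.4641 = 26.4 µV.

26.4 µV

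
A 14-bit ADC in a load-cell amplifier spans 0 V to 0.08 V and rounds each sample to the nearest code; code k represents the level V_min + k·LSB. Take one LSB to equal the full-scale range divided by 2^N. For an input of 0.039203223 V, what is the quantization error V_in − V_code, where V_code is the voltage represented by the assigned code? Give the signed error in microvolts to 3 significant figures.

−0.879 µV

V_FS = 0.08 V. LSB = 0.08 V / 2^14 ≈ 4.883 µV.
Position in LSBs: (0.039203223 − (0)) × 16384/0.08 = 8028.8201; rounding gives k = 8029.
Reconstructed level: 0 + 8029 × 0.08/16384 V = 0.039204101563 V.
Error = V_in − V_code = 0.039203223 − (0.039204101563) = −0.879 µV.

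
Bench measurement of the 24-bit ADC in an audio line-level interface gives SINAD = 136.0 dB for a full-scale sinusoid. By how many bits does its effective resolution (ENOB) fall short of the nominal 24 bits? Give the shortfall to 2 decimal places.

1.70 bits

ENOB = (SINAD − 1.76)/6.02 = (136.0 − 1.76)/6.02 = 22.2990 bits.
24 − 22.2990 = 1.70 bits below nominal.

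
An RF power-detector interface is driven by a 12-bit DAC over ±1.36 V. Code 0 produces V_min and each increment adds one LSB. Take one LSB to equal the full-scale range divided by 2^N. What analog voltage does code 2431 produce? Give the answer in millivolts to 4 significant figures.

254.3 mV

Span: 1.36 V − (-1.36 V) = 2.72 V. LSB = 2.72 V / 2^12.
Output = V_min + (2431/4096) × range = -1.36 + 0.593506 × 2.72 V
      = -1.36 + 1.61434 = 0.254336 V.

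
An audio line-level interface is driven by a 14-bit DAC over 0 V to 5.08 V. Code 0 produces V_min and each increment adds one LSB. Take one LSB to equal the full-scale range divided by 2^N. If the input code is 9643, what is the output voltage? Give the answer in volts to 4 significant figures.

2.990 V

V_FS = 5.08 V. LSB = 5.08 V / 2^14.
V_out = V_min + code × LSB = 0 V + 9643 × 5.08 V / 16384
      = 0 + 2.98990 = 2.98990 V.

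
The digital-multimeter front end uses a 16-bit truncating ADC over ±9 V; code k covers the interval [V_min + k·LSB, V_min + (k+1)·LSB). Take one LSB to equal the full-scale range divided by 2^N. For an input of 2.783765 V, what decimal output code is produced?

Span: 9 V − (-9 V) = 18 V. LSB = 18 V / 2^16 ≈ 274.7 µV.
code = ⌊(V_in − V_min)/LSB⌋ = ⌊(V_in − V_min) × 2^16 / range⌋
     = ⌊(2.783765 − (-9)) × 65536 / 18⌋ = ⌊11.783765 × 65536/18⌋
     = ⌊42903.379⌋ = 42903.

42903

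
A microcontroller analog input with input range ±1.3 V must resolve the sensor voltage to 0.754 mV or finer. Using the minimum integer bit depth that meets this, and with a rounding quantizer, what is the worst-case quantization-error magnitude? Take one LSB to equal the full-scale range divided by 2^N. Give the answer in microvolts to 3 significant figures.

Range = 1.3 − (-1.3) = 2.6 V.
2.6 V / 0.754 mV = 3448. Since 2^11 = 2048 and 2^12 = 4096, N = 12.
Step size = 2.6/4096 V = 0.63477 mV.
|e|_max = LSB/2 = 317 µV.

317 µV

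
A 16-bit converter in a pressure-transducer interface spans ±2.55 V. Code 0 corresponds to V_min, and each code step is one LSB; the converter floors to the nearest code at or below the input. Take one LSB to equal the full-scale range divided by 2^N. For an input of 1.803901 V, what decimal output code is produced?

The full-scale span is 2.55 − (-2.55) = 5.1 V. LSB = 5.1 V / 2^16 ≈ 77.82 µV.
V_in − V_min = 1.803901 − (-2.55) = 4.353901 V.
Divide by LSB: 4.353901 × 65536/5.1 = 55948.4816.
Truncating gives code 55948.

55948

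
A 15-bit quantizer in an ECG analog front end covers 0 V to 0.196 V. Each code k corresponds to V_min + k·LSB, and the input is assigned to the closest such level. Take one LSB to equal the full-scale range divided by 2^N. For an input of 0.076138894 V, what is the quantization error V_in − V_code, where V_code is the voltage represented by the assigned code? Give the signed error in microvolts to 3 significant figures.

+1.08 µV

Span = 0.196 V. LSB = 0.196 V / 2^15 ≈ 5.981 µV.
(0.076138894 − (0)) / LSB = 0.076138894 × 32768/0.196 = 12729.1800. Nearest integer: k = 12729.
V_code = V_min + k × range/2^15 = 0 + 12729 × 0.196/32768 = 0.076137817383 V.
e = 0.076138894 − (0.076137817383) = +1.08 µV.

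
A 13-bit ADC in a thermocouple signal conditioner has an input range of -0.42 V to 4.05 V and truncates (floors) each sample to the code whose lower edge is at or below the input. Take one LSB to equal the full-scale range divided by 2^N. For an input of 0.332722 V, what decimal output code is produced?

The full-scale span is 4.05 − (-0.42) = 4.47 V. LSB = 4.47 V / 2^13 ≈ 0.5457 mV.
(V_in − V_min) × 2^13/range = (0.332722 − (-0.42)) × 8192/4.47 = 1379.485.
Floor → code = 1379.

1379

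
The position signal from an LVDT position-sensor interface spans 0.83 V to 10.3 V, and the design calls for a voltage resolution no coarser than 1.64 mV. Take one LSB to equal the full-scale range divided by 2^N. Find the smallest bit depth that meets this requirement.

Span: 10.3 V − (0.83 V) = 9.47 V.
9.47 V / 1.64 mV = 5774. Since 2^12 = 4096 and 2^13 = 8192, N = 13.

13 bits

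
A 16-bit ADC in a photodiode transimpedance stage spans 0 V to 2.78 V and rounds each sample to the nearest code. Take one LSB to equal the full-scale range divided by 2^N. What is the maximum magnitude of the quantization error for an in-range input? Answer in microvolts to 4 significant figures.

Full-scale range = 2.78 V.
Step size = 2.78/65536 V = 42.4194 µV.
A rounding quantizer has |error| ≤ LSB/2 = 21.21 µV.

21.21 µV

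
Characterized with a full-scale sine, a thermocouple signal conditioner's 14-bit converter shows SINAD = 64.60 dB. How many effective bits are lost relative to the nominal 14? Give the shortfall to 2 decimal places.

N_eff = (64.60 − 1.76)/6.02 = 10.4385 bits.
14 − 10.4385 = 3.56 bits below nominal.

3.56 bits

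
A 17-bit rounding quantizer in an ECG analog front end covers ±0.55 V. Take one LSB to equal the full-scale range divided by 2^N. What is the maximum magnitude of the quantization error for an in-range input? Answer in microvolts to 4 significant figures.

The full-scale span is 0.55 − (-0.55) = 1.1 V.
LSB = 1.1 V / 2^17 = 8.39233 µV.
A rounding quantizer has |error| ≤ LSB/2 = 4.196 µV.

4.196 µV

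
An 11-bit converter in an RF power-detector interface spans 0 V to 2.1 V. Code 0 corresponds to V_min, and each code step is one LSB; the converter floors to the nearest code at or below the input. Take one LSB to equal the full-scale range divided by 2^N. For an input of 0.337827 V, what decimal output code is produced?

329

Full-scale range = 2.1 V. LSB = 2.1 V / 2^11 ≈ 1.025 mV.
code = ⌊(V_in − V_min)/LSB⌋ = ⌊(V_in − V_min) × 2^11 / range⌋
     = ⌊(0.337827 − (0)) × 2048 / 2.1⌋ = ⌊0.337827 × 2048/2.1⌋
     = ⌊329.462⌋ = 329.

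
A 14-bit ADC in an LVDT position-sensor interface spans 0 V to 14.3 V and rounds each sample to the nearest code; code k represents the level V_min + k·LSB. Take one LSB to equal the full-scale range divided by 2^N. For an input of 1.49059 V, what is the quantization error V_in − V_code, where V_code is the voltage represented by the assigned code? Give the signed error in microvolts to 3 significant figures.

V_FS = 14.3 V. LSB = 14.3 V / 2^14 ≈ 0.8728 mV.
Position in LSBs: (1.49059 − (0)) × 16384/14.3 = 1707.8200; rounding gives k = 1708.
V_code = 0 + (1708/16384) × 14.3 = 1.4907470703 V.
Error = V_in − V_code = 1.49059 − (1.4907470703) = −157 µV.

−157 µV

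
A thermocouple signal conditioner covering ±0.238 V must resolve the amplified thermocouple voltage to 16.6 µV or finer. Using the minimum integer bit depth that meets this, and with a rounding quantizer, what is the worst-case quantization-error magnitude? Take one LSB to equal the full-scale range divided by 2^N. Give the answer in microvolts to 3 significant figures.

7.26 µV

Span: 0.238 V − (-0.238 V) = 0.476 V.
Need 2^N ≥ 0.476 V / 16.6 µV = 28670 → N_min = 15.
One LSB is 0.476 V / 32768 = 14.526 µV.
Max error for round-to-nearest is LSB/2 = 7.26 µV.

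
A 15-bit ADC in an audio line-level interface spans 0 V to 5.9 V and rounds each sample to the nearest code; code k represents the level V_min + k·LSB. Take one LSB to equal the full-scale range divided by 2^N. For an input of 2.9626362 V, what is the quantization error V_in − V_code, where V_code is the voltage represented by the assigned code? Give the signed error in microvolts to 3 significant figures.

Full-scale range = 5.9 V. LSB = 5.9 V / 2^15 ≈ 180.1 µV.
(V_in − V_min)/LSB = (2.9626362 − (0)) × 32768/5.9 = 16454.1802 → nearest code k = 16454.
V_code = V_min + k × range/2^15 = 0 + 16454 × 5.9/32768 = 2.9626037598 V.
Error = V_in − V_code = 2.9626362 − (2.9626037598) = +32.4 µV.

+32.4 µV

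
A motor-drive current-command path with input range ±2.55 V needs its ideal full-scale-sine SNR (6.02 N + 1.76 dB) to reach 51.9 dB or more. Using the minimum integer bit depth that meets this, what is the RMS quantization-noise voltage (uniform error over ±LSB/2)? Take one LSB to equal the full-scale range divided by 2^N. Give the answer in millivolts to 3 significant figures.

2.88 mV

The full-scale span is 2.55 − (-2.55) = 5.1 V.
N ≥ (51.9 − 1.76)/6.02 = 8.329 → N_min = 9.
Step size = 5.1/512 V = 9.9609 mV.
RMS noise = LSB/√12 = 2.88 mV.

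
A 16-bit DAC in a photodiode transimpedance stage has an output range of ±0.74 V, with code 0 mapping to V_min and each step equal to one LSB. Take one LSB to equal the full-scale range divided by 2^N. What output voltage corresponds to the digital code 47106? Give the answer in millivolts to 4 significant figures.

323.8 mV

The full-scale span is 0.74 − (-0.74) = 1.48 V. LSB = 1.48 V / 2^16.
Output = V_min + (47106/65536) × range = -0.74 + 0.718781 × 1.48 V
      = -0.74 + 1.06380 = 0.323795 V.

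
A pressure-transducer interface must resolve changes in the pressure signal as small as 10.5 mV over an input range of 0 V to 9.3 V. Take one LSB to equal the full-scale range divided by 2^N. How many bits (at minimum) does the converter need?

V_FS = 9.3 V.
9.3 V / 10.5 mV = 885.7. Since 2^9 = 512 and 2^10 = 1024, N = 10.

10 bits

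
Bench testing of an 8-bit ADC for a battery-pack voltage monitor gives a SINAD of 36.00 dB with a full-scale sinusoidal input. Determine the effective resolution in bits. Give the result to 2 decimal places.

5.69 bits

(36.00 − 1.76) / 6.02 = 34.24/6.02 = 5.6877 effective bits.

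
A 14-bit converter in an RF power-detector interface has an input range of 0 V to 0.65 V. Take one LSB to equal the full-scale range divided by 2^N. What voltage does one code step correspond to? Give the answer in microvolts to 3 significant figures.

Range is 0.65 V.
There are 2^14 = 16384 steps.
LSB = 0.65 V ÷ 2^14 = 0.65/16384 V = 39.7 µV.

39.7 µV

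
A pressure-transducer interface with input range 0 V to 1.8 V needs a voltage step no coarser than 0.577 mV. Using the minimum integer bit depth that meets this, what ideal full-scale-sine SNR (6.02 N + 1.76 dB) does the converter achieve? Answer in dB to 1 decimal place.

74.0 dB

Full-scale range = 1.8 V.
1.8 V / 0.577 mV = 3120. Since 2^11 = 2048 and 2^12 = 4096, N = 12.
Ideal SNR at N = 12: 6.02·12 + 1.76 = 74.0 dB.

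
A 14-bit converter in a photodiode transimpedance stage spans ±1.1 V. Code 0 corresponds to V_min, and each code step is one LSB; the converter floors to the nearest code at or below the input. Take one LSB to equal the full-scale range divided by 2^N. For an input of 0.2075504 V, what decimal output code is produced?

9737

Span: 1.1 V − (-1.1 V) = 2.2 V. LSB = 2.2 V / 2^14 ≈ 134.3 µV.
V_in − V_min = 0.2075504 − (-1.1) = 1.3075504 V.
Divide by LSB: 1.3075504 × 16384/2.2 = 9737.6844.
Truncating gives code 9737.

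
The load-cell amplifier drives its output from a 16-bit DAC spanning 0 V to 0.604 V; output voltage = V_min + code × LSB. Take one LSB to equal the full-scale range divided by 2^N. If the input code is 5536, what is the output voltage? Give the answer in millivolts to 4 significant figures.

51.02 mV

Range is 0.604 V. LSB = 0.604 V / 2^16.
V_out = V_min + code × LSB = 0 V + 5536 × 0.604 V / 65536
      = 0 V + 0.0510215 V = 0.0510215 V.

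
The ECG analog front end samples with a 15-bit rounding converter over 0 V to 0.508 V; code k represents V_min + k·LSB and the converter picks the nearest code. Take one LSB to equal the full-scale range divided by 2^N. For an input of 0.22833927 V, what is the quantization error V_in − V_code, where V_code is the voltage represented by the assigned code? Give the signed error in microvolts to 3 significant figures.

Range is 0.508 V. LSB = 0.508 V / 2^15 ≈ 15.50 µV.
(0.22833927 − (0)) / LSB = 0.22833927 × 32768/0.508 = 14728.7819. Nearest integer: k = 14729.
Reconstructed level: 0 + 14729 × 0.508/32768 V = 0.22834265137 V.
e = 0.22833927 − (0.22834265137) = −3.38 µV.

−3.38 µV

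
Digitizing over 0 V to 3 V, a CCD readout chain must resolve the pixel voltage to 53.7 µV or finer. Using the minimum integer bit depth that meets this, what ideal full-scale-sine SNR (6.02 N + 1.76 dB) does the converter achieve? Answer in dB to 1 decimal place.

V_FS = 3 V.
Need 2^N ≥ 3 V / 53.7 µV = 55870 → N_min = 16.
SNR = 6.02 × 16 + 1.76 = 98.08 dB.

98.1 dB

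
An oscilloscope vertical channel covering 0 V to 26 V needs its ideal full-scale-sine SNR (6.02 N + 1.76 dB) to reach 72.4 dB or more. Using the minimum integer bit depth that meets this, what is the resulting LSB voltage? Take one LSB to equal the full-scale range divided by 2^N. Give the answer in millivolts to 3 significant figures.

6.35 mV

Range is 26 V.
Solving 6.02 N ≥ 72.4 − 1.76: N ≥ 11.734. Round up → N = 12.
LSB = 26 V / 2^12 = 6.35 mV.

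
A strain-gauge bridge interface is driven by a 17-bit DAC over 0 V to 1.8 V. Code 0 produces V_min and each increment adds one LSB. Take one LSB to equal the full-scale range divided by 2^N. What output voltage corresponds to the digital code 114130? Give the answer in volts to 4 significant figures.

1.567 V

Full-scale range = 1.8 V. LSB = 1.8 V / 2^17.
V_out = 0 + 114130 × (1.8/131072) V
      = 0 V + 1.56734 V = 1.56734 V.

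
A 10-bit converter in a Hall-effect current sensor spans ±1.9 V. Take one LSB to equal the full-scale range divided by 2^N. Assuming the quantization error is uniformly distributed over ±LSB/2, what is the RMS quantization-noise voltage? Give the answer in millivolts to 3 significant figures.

Full-scale range = 1.9 V − (-1.9 V) = 3.8 V.
One LSB is 3.8 V / 1024 = 3.7109 mV.
For a uniform distribution on [−LSB/2, +LSB/2], V_rms = LSB/√12 = 3.7109 mV/3.4641 = 1.07 mV.

1.07 mV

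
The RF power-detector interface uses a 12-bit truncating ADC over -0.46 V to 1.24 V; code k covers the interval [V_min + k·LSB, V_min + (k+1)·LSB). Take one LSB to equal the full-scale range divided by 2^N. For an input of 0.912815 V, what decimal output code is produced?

Span: 1.24 V − (-0.46 V) = 1.7 V. LSB = 1.7 V / 2^12 ≈ 415.0 µV.
V_in − V_min = 0.912815 − (-0.46) = 1.372815 V.
Divide by LSB: 1.372815 × 4096/1.7 = 3307.6766.
Truncating gives code 3307.

3307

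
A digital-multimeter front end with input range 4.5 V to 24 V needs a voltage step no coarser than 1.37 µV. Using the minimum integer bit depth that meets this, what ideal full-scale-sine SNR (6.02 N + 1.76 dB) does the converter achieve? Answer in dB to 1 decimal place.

146.2 dB

The full-scale span is 24 − (4.5) = 19.5 V.
Levels needed ≥ 19.5/1.37 µV = 1.423e7. 2^24 = 16777216 suffices, so N_min = 24.
SNR = 6.02 × 24 + 1.76 = 146.24 dB.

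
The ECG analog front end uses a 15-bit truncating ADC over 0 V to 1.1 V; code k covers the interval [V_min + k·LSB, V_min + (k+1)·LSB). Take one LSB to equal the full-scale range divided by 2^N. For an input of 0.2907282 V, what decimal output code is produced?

Range is 1.1 V. LSB = 1.1 V / 2^15 ≈ 33.57 µV.
(V_in − V_min) × 2^15/range = (0.2907282 − (0)) × 32768/1.1 = 8660.529.
Floor → code = 8660.

8660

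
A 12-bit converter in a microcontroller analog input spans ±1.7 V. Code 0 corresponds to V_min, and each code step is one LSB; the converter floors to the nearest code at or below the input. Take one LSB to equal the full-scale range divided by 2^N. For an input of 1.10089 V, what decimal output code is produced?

Range = 1.7 − (-1.7) = 3.4 V. LSB = 3.4 V / 2^12 ≈ 0.8301 mV.
code = ⌊(V_in − V_min)/LSB⌋ = ⌊(V_in − V_min) × 2^12 / range⌋
     = ⌊(1.10089 − (-1.7)) × 4096 / 3.4⌋ = ⌊2.80089 × 4096/3.4⌋
     = ⌊3374.249⌋ = 3374.

3374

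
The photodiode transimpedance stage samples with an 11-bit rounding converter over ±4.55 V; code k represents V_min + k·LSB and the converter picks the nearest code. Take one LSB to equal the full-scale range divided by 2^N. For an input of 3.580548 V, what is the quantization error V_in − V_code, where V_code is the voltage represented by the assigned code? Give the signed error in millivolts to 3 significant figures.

Full-scale range = 4.55 V − (-4.55 V) = 9.1 V. LSB = 9.1 V / 2^11 ≈ 4.443 mV.
(V_in − V_min)/LSB = (3.580548 − (-4.55)) × 2048/9.1 = 1829.8200 → nearest code k = 1830.
V_code = V_min + k × range/2^11 = -4.55 + 1830 × 9.1/2048 = 3.581347656 V.
e = 3.580548 − (3.581347656) = −0.800 mV.

−0.800 mV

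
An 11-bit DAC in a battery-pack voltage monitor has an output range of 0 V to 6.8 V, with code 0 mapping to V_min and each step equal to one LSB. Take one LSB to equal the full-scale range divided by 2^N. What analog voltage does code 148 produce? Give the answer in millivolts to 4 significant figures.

491.4 mV

V_FS = 6.8 V. LSB = 6.8 V / 2^11.
V_out = 0 + 148 × (6.8/2048) V
      = 0 + 0.491406 = 0.491406 V.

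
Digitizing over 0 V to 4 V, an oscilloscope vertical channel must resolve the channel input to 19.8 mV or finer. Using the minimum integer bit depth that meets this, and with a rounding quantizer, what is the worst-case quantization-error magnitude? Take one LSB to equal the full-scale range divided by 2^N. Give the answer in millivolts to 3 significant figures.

7.81 mV

Span = 4 V.
Required number of levels: 4/19.8 mV = 202.02; smallest N with 2^N ≥ that is 8.
LSB = 4 V / 2^8 = 15.625 mV.
|e|_max = LSB/2 = 7.81 mV.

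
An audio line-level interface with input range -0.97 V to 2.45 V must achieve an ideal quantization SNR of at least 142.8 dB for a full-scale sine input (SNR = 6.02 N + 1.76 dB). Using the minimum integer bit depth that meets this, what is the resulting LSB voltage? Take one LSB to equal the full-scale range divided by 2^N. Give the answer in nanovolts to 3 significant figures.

Range = 2.45 − (-0.97) = 3.42 V.
Solving 6.02 N ≥ 142.8 − 1.76: N ≥ 23.429. Round up → N = 24.
Step size = 3.42/16777216 V = 204 nV.

204 nV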